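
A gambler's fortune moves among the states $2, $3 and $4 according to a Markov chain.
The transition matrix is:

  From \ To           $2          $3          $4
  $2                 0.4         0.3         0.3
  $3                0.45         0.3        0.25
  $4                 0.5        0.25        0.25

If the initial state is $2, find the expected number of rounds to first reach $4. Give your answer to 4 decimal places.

3.5088

Let t(s) be the expected number of rounds to first reach $4 from state s, with t($4) = 0. Conditioning on the first round:
t($2) = 1 + 0.4·t($2) + 0.3·t($3)
t($3) = 1 + 0.45·t($2) + 0.3·t($3)
Solving: t($2) = 3.5088, t($3) = 3.6842.
Expected rounds from $2 to $4: 3.5088.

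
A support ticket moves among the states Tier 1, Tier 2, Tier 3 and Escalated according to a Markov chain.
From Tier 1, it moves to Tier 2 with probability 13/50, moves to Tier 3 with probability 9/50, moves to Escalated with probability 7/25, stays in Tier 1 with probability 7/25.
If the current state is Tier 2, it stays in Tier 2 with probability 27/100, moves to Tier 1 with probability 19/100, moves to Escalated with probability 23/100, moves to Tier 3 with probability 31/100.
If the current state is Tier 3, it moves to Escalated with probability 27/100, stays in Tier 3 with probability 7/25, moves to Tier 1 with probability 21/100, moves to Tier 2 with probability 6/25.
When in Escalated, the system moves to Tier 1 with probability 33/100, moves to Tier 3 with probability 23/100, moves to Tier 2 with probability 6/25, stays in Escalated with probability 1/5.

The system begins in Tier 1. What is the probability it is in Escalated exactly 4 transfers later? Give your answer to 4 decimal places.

0.2452

Propagate the distribution vector 4 transfers from Tier 1.
After 0 transfers: (1.0000, 0.0000, 0.0000, 0.0000)
After 1 transfer: (0.2800, 0.2600, 0.1800, 0.2800)
After 2 transfers: (0.2580, 0.2534, 0.2458, 0.2428)
After 3 transfers: (0.2521, 0.2528, 0.2497, 0.2454)
After 4 transfers: (0.2520, 0.2526, 0.2501, 0.2452)
P(in Escalated after 4 transfers) = 0.2452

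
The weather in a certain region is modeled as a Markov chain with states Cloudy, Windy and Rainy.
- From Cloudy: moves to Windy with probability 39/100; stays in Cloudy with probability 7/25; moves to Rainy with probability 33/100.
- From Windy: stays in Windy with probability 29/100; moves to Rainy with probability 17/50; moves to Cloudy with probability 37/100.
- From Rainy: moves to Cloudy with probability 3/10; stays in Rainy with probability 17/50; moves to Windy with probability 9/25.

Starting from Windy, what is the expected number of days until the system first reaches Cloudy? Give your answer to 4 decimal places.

Let t(s) be the expected number of days to first reach Cloudy from state s, with t(Cloudy) = 0. Conditioning on the first day:
t(Windy) = 1 + 0.29·t(Windy) + 0.34·t(Rainy)
t(Rainy) = 1 + 0.36·t(Windy) + 0.34·t(Rainy)
Solving: t(Windy) = 2.8885, t(Rainy) = 3.0907.
Expected days from Windy to Cloudy: 2.8885.

2.8885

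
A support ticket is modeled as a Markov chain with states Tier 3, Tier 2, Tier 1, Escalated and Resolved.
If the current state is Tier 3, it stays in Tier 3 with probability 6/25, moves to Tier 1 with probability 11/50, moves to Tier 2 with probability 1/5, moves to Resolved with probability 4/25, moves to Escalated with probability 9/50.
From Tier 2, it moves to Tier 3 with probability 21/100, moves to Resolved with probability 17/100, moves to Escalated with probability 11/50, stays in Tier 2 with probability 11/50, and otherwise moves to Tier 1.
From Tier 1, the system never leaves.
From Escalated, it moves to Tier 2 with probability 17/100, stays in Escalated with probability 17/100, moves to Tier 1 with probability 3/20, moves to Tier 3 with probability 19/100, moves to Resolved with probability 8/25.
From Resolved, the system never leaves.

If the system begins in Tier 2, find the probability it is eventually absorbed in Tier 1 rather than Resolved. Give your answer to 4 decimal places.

0.4794

Let h(s) be the probability of absorption at Tier 1 starting from transient state s. Then h(Tier 1) = 1 and h(Resolved) = 0. By first-step analysis:
h(Tier 3) = 0.24·h(Tier 3) + 0.2·h(Tier 2) + 0.22·1 + 0.18·h(Escalated) + 0.16·0
h(Tier 2) = 0.21·h(Tier 3) + 0.22·h(Tier 2) + 0.18·1 + 0.22·h(Escalated) + 0.17·0
h(Escalated) = 0.19·h(Tier 3) + 0.17·h(Tier 2) + 0.15·1 + 0.17·h(Escalated) + 0.32·0
Solving: h(Tier 3) = 0.5093, h(Tier 2) = 0.4794, h(Escalated) = 0.3955.
Starting from Tier 2, the probability is 0.4794.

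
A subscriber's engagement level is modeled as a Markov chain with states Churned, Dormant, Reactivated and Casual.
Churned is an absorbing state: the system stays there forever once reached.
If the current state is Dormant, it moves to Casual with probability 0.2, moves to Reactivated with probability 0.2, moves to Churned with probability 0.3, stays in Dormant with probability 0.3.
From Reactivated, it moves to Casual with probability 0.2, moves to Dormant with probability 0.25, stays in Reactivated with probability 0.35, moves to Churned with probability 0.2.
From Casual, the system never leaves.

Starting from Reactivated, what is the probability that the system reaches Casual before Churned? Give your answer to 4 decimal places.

0.4691

Let h(s) be the probability of absorption at Casual starting from transient state s. Then h(Casual) = 1 and h(Churned) = 0. By first-step analysis:
h(Dormant) = 0.3·0 + 0.3·h(Dormant) + 0.2·h(Reactivated) + 0.2·1
h(Reactivated) = 0.2·0 + 0.25·h(Dormant) + 0.35·h(Reactivated) + 0.2·1
Solving: h(Dormant) = 0.4198, h(Reactivated) = 0.4691.
Starting from Reactivated, the probability is 0.4691.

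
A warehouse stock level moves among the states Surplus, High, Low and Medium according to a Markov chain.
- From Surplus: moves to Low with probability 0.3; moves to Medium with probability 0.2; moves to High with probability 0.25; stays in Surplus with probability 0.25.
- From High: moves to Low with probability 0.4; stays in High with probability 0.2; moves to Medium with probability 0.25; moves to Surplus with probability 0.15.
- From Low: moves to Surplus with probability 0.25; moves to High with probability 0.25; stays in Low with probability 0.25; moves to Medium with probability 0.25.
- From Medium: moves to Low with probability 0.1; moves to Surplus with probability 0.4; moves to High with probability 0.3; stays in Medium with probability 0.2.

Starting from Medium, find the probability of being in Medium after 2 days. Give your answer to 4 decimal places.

Propagate the distribution vector 2 days from Medium.
After 0 days: (0.0000, 0.0000, 0.0000, 1.0000)
After 1 day: (0.4000, 0.3000, 0.1000, 0.2000)
After 2 days: (0.2500, 0.2450, 0.2850, 0.2200)
P(in Medium after 2 days) = 0.2200

0.2200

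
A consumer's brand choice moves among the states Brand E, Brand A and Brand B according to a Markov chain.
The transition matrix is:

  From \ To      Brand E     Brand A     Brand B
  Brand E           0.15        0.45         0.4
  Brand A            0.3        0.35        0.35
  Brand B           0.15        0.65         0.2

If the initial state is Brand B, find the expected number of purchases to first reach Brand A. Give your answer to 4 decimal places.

Let t(s) be the expected number of purchases to first reach Brand A from state s, with t(Brand A) = 0. Conditioning on the first purchase:
t(Brand E) = 1 + 0.15·t(Brand E) + 0.4·t(Brand B)
t(Brand B) = 1 + 0.15·t(Brand E) + 0.2·t(Brand B)
Solving: t(Brand E) = 1.9355, t(Brand B) = 1.6129.
Expected purchases from Brand B to Brand A: 1.6129.

1.6129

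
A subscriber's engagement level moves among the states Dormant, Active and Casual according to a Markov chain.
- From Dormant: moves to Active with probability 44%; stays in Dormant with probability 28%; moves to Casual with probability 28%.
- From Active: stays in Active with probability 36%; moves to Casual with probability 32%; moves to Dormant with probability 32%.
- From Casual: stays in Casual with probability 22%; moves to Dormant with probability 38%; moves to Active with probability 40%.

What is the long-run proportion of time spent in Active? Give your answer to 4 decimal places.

Let the stationary distribution be π with π = πP and π_1 + π_2 + π_3 = 1.
π_1 = 0.28·π_1 + 0.32·π_2 + 0.38·π_3
π_2 = 0.44·π_1 + 0.36·π_2 + 0.4·π_3
Solving with the normalization constraint gives π = (0.3238, 0.3971, 0.2791).
So the stationary probability of Active is 0.3971.

0.3971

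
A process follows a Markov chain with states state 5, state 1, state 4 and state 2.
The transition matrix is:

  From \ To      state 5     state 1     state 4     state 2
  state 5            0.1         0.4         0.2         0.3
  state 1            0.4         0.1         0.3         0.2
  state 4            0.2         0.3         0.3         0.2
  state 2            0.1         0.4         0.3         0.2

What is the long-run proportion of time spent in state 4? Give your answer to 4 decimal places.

Let the stationary distribution be π with π = πP and π_1 + π_2 + π_3 + π_4 = 1.
π_1 = 0.1·π_1 + 0.4·π_2 + 0.2·π_3 + 0.1·π_4
π_2 = 0.4·π_1 + 0.1·π_2 + 0.3·π_3 + 0.4·π_4
π_3 = 0.2·π_1 + 0.3·π_2 + 0.3·π_3 + 0.3·π_4
Solving with the normalization constraint gives π = (0.2137, 0.2863, 0.2786, 0.2214).
So the stationary probability of state 4 is 0.2786.

0.2786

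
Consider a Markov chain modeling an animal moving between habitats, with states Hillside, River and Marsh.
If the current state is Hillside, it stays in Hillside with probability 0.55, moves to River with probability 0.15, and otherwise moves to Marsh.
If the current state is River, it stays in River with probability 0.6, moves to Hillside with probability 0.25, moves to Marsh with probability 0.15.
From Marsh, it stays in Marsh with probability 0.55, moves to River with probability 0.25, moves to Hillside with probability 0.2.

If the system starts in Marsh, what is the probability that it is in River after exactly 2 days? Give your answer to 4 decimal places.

Sum over the intermediate state after 1 day:
P = P(Marsh→Hillside)·P(Hillside→River) + P(Marsh→River)·P(River→River) + P(Marsh→Marsh)·P(Marsh→River)
  = 0.2×0.15 + 0.25×0.6 + 0.55×0.25
  = 0.0300 + 0.1500 + 0.1375 = 0.3175

0.3175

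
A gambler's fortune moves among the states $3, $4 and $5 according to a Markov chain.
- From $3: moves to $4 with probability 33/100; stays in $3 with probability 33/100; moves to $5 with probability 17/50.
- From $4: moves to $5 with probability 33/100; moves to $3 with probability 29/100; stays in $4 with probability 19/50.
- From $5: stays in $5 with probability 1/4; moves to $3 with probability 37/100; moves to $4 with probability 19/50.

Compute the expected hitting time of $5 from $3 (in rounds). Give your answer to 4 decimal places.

Let t(s) be the expected number of rounds to first reach $5 from state s, with t($5) = 0. Conditioning on the first round:
t($3) = 1 + 0.33·t($3) + 0.33·t($4)
t($4) = 1 + 0.29·t($3) + 0.38·t($4)
Solving: t($3) = 2.9715, t($4) = 3.0028.
Expected rounds from $3 to $5: 2.9715.

2.9715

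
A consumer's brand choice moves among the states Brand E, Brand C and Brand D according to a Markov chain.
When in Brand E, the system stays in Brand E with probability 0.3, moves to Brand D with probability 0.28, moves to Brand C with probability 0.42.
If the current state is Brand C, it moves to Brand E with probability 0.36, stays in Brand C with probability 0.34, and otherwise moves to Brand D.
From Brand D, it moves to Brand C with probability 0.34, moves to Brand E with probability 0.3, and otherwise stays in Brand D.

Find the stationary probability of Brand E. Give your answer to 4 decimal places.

0.3219

Let the stationary distribution be π with π = πP and π_1 + π_2 + π_3 = 1.
π_1 = 0.3·π_1 + 0.36·π_2 + 0.3·π_3
π_2 = 0.42·π_1 + 0.34·π_2 + 0.34·π_3
Solving with the normalization constraint gives π = (0.3219, 0.3658, 0.3123).
So the stationary probability of Brand E is 0.3219.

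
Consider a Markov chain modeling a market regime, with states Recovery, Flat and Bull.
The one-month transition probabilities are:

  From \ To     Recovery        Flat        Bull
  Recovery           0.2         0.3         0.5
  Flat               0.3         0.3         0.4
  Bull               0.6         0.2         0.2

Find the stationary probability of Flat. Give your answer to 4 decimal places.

0.2636

Let the stationary distribution be π with π = πP and π_1 + π_2 + π_3 = 1.
π_1 = 0.2·π_1 + 0.3·π_2 + 0.6·π_3
π_2 = 0.3·π_1 + 0.3·π_2 + 0.2·π_3
Solving with the normalization constraint gives π = (0.3721, 0.2636, 0.3643).
So the stationary probability of Flat is 0.2636.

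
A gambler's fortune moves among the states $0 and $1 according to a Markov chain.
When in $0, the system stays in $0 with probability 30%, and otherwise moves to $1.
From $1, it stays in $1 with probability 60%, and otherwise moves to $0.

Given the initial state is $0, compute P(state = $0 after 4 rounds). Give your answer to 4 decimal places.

Propagate the distribution vector 4 rounds from $0.
After 0 rounds: (1.0000, 0.0000)
After 1 round: (0.3000, 0.7000)
After 2 rounds: (0.3700, 0.6300)
After 3 rounds: (0.3630, 0.6370)
After 4 rounds: (0.3637, 0.6363)
P(in $0 after 4 rounds) = 0.3637

0.3637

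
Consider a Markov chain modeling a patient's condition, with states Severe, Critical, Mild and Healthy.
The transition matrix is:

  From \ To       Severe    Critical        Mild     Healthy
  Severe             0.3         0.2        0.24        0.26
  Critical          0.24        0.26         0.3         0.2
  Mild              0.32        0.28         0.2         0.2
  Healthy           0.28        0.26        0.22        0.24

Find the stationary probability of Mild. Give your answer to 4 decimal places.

Let the stationary distribution be π with π = πP and π_1 + π_2 + π_3 + π_4 = 1.
π_1 = 0.3·π_1 + 0.24·π_2 + 0.32·π_3 + 0.28·π_4
π_2 = 0.2·π_1 + 0.26·π_2 + 0.28·π_3 + 0.26·π_4
π_3 = 0.24·π_1 + 0.3·π_2 + 0.2·π_3 + 0.22·π_4
Solving with the normalization constraint gives π = (0.2854, 0.2477, 0.2407, 0.2262).
So the stationary probability of Mild is 0.2407.

0.2407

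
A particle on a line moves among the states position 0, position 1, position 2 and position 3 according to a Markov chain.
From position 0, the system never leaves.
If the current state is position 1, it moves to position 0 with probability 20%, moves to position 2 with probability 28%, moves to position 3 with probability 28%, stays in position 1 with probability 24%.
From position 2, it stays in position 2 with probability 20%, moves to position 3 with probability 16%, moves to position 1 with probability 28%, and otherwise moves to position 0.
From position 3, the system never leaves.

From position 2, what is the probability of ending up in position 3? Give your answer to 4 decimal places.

0.3776

Let h(s) be the probability of absorption at position 3 starting from transient state s. Then h(position 3) = 1 and h(position 0) = 0. By first-step analysis:
h(position 1) = 0.2·0 + 0.24·h(position 1) + 0.28·h(position 2) + 0.28·1
h(position 2) = 0.36·0 + 0.28·h(position 1) + 0.2·h(position 2) + 0.16·1
Solving: h(position 1) = 0.5076, h(position 2) = 0.3776.
Starting from position 2, the probability is 0.3776.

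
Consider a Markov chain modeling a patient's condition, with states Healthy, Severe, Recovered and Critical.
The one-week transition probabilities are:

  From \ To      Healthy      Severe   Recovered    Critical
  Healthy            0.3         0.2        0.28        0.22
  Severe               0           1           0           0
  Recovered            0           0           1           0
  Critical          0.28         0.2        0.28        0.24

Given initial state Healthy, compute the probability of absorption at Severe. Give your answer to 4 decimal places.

Let h(s) be the probability of absorption at Severe starting from transient state s. Then h(Severe) = 1 and h(Recovered) = 0. By first-step analysis:
h(Healthy) = 0.3·h(Healthy) + 0.2·1 + 0.28·0 + 0.22·h(Critical)
h(Critical) = 0.28·h(Healthy) + 0.2·1 + 0.28·0 + 0.24·h(Critical)
Solving: h(Healthy) = 0.4167, h(Critical) = 0.4167.
Starting from Healthy, the probability is 0.4167.

0.4167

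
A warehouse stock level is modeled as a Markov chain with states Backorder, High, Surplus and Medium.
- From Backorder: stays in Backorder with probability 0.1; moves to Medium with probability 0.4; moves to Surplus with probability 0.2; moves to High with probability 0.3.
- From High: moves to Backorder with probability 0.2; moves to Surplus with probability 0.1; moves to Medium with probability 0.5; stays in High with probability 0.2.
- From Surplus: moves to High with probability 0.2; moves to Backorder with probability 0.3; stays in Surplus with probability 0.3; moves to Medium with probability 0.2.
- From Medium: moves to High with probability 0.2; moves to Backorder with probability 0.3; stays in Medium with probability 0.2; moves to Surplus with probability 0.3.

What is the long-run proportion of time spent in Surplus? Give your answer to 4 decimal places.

Let the stationary distribution be π with π = πP and π_1 + π_2 + π_3 + π_4 = 1.
π_1 = 0.1·π_1 + 0.2·π_2 + 0.3·π_3 + 0.3·π_4
π_2 = 0.3·π_1 + 0.2·π_2 + 0.2·π_3 + 0.2·π_4
π_3 = 0.2·π_1 + 0.1·π_2 + 0.3·π_3 + 0.3·π_4
Solving with the normalization constraint gives π = (0.2314, 0.2231, 0.2322, 0.3132).
So the stationary probability of Surplus is 0.2322.

0.2322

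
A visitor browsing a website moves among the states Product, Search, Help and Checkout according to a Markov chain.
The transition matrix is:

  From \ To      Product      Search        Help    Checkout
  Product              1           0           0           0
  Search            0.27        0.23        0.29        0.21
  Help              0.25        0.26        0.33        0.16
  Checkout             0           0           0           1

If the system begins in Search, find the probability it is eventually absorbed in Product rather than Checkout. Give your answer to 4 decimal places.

Let h(s) be the probability of absorption at Product starting from transient state s. Then h(Product) = 1 and h(Checkout) = 0. By first-step analysis:
h(Search) = 0.27·1 + 0.23·h(Search) + 0.29·h(Help) + 0.21·0
h(Help) = 0.25·1 + 0.26·h(Search) + 0.33·h(Help) + 0.16·0
Solving: h(Search) = 0.5753, h(Help) = 0.5964.
Starting from Search, the probability is 0.5753.

0.5753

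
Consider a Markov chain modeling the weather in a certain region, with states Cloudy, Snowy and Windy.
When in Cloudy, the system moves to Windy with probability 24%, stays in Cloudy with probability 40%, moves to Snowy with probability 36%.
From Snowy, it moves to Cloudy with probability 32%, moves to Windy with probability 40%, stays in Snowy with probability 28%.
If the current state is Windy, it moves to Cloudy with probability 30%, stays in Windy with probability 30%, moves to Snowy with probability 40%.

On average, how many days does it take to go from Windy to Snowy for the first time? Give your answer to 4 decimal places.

Let t(s) be the expected number of days to first reach Snowy from state s, with t(Snowy) = 0. Conditioning on the first day:
t(Cloudy) = 1 + 0.4·t(Cloudy) + 0.24·t(Windy)
t(Windy) = 1 + 0.3·t(Cloudy) + 0.3·t(Windy)
Solving: t(Cloudy) = 2.7011, t(Windy) = 2.5862.
Expected days from Windy to Snowy: 2.5862.

2.5862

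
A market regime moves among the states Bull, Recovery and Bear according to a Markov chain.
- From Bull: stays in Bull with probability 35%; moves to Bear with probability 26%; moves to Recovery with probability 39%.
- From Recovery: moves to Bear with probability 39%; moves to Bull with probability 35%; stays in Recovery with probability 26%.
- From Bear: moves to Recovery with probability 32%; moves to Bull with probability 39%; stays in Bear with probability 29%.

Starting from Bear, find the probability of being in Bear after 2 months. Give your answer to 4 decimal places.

Sum over the intermediate state after 1 month:
P = P(Bear→Bull)·P(Bull→Bear) + P(Bear→Recovery)·P(Recovery→Bear) + P(Bear→Bear)·P(Bear→Bear)
  = 0.39×0.26 + 0.32×0.39 + 0.29×0.29
  = 0.1014 + 0.1248 + 0.0841 = 0.3103

0.3103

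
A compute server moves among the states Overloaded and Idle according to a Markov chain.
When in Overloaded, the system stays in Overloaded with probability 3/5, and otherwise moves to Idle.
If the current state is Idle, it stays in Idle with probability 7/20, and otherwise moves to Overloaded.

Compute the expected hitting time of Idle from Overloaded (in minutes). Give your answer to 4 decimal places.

2.5000

Let t(s) be the expected number of minutes to first reach Idle from state s, with t(Idle) = 0. Conditioning on the first minute:
t(Overloaded) = 1 + 0.6·t(Overloaded)
Solving: t(Overloaded) = 2.5000.
Expected minutes from Overloaded to Idle: 2.5000.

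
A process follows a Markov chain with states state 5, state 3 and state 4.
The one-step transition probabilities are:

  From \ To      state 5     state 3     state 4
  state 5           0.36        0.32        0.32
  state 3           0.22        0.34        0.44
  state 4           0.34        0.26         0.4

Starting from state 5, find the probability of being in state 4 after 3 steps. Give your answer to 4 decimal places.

Propagate the distribution vector 3 steps from state 5.
After 0 steps: (1.0000, 0.0000, 0.0000)
After 1 step: (0.3600, 0.3200, 0.3200)
After 2 steps: (0.3088, 0.3072, 0.3840)
After 3 steps: (0.3093, 0.3031, 0.3876)
P(in state 4 after 3 steps) = 0.3876

0.3876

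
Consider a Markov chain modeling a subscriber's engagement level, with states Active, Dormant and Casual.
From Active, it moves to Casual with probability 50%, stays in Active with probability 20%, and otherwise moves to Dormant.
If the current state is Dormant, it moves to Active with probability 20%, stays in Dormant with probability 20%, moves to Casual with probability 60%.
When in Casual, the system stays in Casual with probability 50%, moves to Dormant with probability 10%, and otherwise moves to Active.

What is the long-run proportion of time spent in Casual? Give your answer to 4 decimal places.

Let the stationary distribution be π with π = πP and π_1 + π_2 + π_3 = 1.
π_1 = 0.2·π_1 + 0.2·π_2 + 0.4·π_3
π_2 = 0.3·π_1 + 0.2·π_2 + 0.1·π_3
Solving with the normalization constraint gives π = (0.3036, 0.1786, 0.5179).
So the stationary probability of Casual is 0.5179.

0.5179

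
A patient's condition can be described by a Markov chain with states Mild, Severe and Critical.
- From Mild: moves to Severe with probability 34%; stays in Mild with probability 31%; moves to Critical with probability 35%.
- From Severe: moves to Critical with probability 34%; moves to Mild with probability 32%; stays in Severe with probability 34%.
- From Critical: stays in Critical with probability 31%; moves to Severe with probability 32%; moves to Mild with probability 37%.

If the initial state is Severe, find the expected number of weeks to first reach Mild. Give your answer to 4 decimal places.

2.9717

Let t(s) be the expected number of weeks to first reach Mild from state s, with t(Mild) = 0. Conditioning on the first week:
t(Severe) = 1 + 0.34·t(Severe) + 0.34·t(Critical)
t(Critical) = 1 + 0.32·t(Severe) + 0.31·t(Critical)
Solving: t(Severe) = 2.9717, t(Critical) = 2.8275.
Expected weeks from Severe to Mild: 2.9717.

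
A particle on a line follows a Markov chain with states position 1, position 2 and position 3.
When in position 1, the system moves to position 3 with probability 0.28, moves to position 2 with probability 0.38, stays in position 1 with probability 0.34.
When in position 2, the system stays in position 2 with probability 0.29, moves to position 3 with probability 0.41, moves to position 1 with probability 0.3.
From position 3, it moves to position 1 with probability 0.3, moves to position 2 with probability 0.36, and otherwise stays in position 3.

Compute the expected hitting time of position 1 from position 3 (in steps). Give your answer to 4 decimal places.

Let t(s) be the expected number of steps to first reach position 1 from state s, with t(position 1) = 0. Conditioning on the first step:
t(position 2) = 1 + 0.29·t(position 2) + 0.41·t(position 3)
t(position 3) = 1 + 0.36·t(position 2) + 0.34·t(position 3)
Solving: t(position 2) = 3.3333, t(position 3) = 3.3333.
Expected steps from position 3 to position 1: 3.3333.

3.3333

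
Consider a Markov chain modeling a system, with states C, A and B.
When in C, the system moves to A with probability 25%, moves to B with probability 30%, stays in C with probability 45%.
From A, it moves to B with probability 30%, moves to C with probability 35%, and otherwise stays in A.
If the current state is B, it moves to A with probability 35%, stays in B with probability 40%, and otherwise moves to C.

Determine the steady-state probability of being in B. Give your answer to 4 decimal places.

0.3333

Let the stationary distribution be π with π = πP and π_1 + π_2 + π_3 = 1.
π_1 = 0.45·π_1 + 0.35·π_2 + 0.25·π_3
π_2 = 0.25·π_1 + 0.35·π_2 + 0.35·π_3
Solving with the normalization constraint gives π = (0.3519, 0.3148, 0.3333).
So the stationary probability of B is 0.3333.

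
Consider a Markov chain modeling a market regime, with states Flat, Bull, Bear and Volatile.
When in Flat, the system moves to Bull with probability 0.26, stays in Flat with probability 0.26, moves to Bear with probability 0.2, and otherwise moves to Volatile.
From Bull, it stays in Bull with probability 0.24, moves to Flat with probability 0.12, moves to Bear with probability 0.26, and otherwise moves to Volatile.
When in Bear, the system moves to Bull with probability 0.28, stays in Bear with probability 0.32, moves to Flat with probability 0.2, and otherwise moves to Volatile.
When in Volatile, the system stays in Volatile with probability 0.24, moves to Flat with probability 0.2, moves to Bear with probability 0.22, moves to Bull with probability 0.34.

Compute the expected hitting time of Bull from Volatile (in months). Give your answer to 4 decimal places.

Let t(s) be the expected number of months to first reach Bull from state s, with t(Bull) = 0. Conditioning on the first month:
t(Flat) = 1 + 0.26·t(Flat) + 0.2·t(Bear) + 0.28·t(Volatile)
t(Bear) = 1 + 0.2·t(Flat) + 0.32·t(Bear) + 0.2·t(Volatile)
t(Volatile) = 1 + 0.2·t(Flat) + 0.22·t(Bear) + 0.24·t(Volatile)
Solving: t(Flat) = 3.5117, t(Bear) = 3.4565, t(Volatile) = 3.2405.
Expected months from Volatile to Bull: 3.2405.

3.2405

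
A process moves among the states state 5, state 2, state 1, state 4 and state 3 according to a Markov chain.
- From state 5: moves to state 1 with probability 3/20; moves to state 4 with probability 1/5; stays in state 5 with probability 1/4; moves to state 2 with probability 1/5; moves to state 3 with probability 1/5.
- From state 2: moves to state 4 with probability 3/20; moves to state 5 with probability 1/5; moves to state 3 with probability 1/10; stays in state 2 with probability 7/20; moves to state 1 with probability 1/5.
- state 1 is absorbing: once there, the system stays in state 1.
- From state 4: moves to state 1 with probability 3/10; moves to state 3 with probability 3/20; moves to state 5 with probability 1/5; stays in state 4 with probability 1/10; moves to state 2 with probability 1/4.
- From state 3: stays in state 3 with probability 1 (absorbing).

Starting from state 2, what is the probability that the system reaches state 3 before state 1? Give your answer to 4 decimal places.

Let h(s) be the probability of absorption at state 3 starting from transient state s. Then h(state 3) = 1 and h(state 1) = 0. By first-step analysis:
h(state 5) = 0.25·h(state 5) + 0.2·h(state 2) + 0.15·0 + 0.2·h(state 4) + 0.2·1
h(state 2) = 0.2·h(state 5) + 0.35·h(state 2) + 0.2·0 + 0.15·h(state 4) + 0.1·1
h(state 4) = 0.2·h(state 5) + 0.25·h(state 2) + 0.3·0 + 0.1·h(state 4) + 0.15·1
Solving: h(state 5) = 0.4705, h(state 2) = 0.3859, h(state 4) = 0.3784.
Starting from state 2, the probability is 0.3859.

0.3859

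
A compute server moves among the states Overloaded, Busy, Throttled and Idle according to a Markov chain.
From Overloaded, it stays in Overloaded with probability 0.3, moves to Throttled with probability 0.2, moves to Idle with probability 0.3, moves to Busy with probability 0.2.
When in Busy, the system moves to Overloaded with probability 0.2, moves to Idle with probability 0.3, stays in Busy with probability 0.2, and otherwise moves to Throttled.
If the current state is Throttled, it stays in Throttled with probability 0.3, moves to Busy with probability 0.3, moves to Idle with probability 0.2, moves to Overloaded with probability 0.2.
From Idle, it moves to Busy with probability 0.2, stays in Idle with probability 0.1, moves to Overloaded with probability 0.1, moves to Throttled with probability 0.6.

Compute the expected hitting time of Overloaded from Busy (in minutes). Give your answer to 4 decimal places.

Let t(s) be the expected number of minutes to first reach Overloaded from state s, with t(Overloaded) = 0. Conditioning on the first minute:
t(Busy) = 1 + 0.2·t(Busy) + 0.3·t(Throttled) + 0.3·t(Idle)
t(Throttled) = 1 + 0.3·t(Busy) + 0.3·t(Throttled) + 0.2·t(Idle)
t(Idle) = 1 + 0.2·t(Busy) + 0.6·t(Throttled) + 0.1·t(Idle)
Solving: t(Busy) = 5.6164, t(Throttled) = 5.5708, t(Idle) = 6.0731.
Expected minutes from Busy to Overloaded: 5.6164.

5.6164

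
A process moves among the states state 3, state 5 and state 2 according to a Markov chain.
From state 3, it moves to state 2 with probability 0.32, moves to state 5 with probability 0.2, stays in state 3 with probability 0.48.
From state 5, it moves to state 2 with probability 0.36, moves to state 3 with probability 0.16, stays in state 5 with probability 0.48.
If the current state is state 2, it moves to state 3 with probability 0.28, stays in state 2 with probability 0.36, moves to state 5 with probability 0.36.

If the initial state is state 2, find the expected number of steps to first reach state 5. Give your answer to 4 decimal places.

Let t(s) be the expected number of steps to first reach state 5 from state s, with t(state 5) = 0. Conditioning on the first step:
t(state 3) = 1 + 0.48·t(state 3) + 0.32·t(state 2)
t(state 2) = 1 + 0.28·t(state 3) + 0.36·t(state 2)
Solving: t(state 3) = 3.9474, t(state 2) = 3.2895.
Expected steps from state 2 to state 5: 3.2895.

3.2895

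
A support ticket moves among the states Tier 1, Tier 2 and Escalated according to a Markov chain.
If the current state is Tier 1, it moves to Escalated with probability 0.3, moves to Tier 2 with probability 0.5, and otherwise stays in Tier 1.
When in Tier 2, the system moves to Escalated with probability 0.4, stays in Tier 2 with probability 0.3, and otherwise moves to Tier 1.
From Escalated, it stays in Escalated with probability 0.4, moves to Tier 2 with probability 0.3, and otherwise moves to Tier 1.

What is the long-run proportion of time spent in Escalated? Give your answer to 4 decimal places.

Let the stationary distribution be π with π = πP and π_1 + π_2 + π_3 = 1.
π_1 = 0.2·π_1 + 0.3·π_2 + 0.3·π_3
π_2 = 0.5·π_1 + 0.3·π_2 + 0.3·π_3
Solving with the normalization constraint gives π = (0.2727, 0.3545, 0.3727).
So the stationary probability of Escalated is 0.3727.

0.3727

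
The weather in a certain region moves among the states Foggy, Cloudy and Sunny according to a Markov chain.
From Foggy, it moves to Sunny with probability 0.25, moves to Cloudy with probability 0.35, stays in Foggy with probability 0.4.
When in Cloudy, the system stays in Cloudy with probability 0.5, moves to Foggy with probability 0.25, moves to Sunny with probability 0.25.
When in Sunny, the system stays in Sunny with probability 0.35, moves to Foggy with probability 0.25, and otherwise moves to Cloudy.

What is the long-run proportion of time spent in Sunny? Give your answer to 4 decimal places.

Let the stationary distribution be π with π = πP and π_1 + π_2 + π_3 = 1.
π_1 = 0.4·π_1 + 0.25·π_2 + 0.25·π_3
π_2 = 0.35·π_1 + 0.5·π_2 + 0.4·π_3
Solving with the normalization constraint gives π = (0.2941, 0.4281, 0.2778).
So the stationary probability of Sunny is 0.2778.

0.2778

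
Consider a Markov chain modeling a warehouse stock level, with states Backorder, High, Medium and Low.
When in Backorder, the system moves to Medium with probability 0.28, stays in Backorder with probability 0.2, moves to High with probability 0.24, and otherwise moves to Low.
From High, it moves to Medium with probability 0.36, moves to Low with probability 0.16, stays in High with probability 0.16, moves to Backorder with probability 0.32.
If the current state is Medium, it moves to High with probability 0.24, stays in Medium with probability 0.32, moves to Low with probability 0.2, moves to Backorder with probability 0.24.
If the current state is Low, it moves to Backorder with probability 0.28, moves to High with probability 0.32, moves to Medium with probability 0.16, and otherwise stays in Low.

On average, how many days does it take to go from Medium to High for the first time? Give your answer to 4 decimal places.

3.8720

Let t(s) be the expected number of days to first reach High from state s, with t(High) = 0. Conditioning on the first day:
t(Backorder) = 1 + 0.2·t(Backorder) + 0.28·t(Medium) + 0.28·t(Low)
t(Medium) = 1 + 0.24·t(Backorder) + 0.32·t(Medium) + 0.2·t(Low)
t(Low) = 1 + 0.28·t(Backorder) + 0.16·t(Medium) + 0.24·t(Low)
Solving: t(Backorder) = 3.8471, t(Medium) = 3.8720, t(Low) = 3.5483.
Expected days from Medium to High: 3.8720.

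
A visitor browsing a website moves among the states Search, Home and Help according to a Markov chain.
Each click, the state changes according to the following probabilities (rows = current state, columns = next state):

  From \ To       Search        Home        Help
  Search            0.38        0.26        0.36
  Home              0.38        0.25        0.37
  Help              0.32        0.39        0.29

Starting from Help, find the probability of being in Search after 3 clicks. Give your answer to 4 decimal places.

0.3594

Propagate the distribution vector 3 clicks from Help.
After 0 clicks: (0.0000, 0.0000, 1.0000)
After 1 click: (0.3200, 0.3900, 0.2900)
After 2 clicks: (0.3626, 0.2938, 0.3436)
After 3 clicks: (0.3594, 0.3017, 0.3389)
P(in Search after 3 clicks) = 0.3594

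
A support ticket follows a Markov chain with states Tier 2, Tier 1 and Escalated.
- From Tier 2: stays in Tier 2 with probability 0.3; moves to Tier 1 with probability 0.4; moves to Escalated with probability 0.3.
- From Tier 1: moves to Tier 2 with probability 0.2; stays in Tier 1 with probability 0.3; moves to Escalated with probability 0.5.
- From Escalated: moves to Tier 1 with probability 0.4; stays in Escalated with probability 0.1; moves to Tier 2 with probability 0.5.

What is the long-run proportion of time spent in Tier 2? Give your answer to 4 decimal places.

0.3258

Let the stationary distribution be π with π = πP and π_1 + π_2 + π_3 = 1.
π_1 = 0.3·π_1 + 0.2·π_2 + 0.5·π_3
π_2 = 0.4·π_1 + 0.3·π_2 + 0.4·π_3
Solving with the normalization constraint gives π = (0.3258, 0.3636, 0.3106).
So the stationary probability of Tier 2 is 0.3258.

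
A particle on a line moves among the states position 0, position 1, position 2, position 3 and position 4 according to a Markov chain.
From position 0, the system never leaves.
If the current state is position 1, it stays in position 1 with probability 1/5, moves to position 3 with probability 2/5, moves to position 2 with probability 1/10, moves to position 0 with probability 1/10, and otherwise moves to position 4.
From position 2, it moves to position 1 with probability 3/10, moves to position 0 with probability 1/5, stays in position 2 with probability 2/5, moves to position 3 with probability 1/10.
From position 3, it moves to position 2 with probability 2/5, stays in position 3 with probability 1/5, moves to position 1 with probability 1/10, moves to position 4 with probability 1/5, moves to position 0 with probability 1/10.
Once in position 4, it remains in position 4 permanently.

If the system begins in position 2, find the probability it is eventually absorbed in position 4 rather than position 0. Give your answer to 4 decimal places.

Let h(s) be the probability of absorption at position 4 starting from transient state s. Then h(position 4) = 1 and h(position 0) = 0. By first-step analysis:
h(position 1) = 0.1·0 + 0.2·h(position 1) + 0.1·h(position 2) + 0.4·h(position 3) + 0.2·1
h(position 2) = 0.2·0 + 0.3·h(position 1) + 0.4·h(position 2) + 0.1·h(position 3)
h(position 3) = 0.1·0 + 0.1·h(position 1) + 0.4·h(position 2) + 0.2·h(position 3) + 0.2·1
Solving: h(position 1) = 0.5412, h(position 2) = 0.3529, h(position 3) = 0.4941.
Starting from position 2, the probability is 0.3529.

0.3529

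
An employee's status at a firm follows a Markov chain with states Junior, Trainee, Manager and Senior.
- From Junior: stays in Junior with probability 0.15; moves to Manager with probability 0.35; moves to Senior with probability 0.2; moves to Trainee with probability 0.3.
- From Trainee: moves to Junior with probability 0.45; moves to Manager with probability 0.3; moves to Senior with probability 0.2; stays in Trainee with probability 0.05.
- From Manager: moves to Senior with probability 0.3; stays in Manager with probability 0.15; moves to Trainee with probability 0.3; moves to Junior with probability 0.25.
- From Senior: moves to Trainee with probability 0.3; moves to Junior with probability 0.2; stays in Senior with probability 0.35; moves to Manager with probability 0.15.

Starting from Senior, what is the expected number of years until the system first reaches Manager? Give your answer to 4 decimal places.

4.2459

Let t(s) be the expected number of years to first reach Manager from state s, with t(Manager) = 0. Conditioning on the first year:
t(Junior) = 1 + 0.15·t(Junior) + 0.3·t(Trainee) + 0.2·t(Senior)
t(Trainee) = 1 + 0.45·t(Junior) + 0.05·t(Trainee) + 0.2·t(Senior)
t(Senior) = 1 + 0.2·t(Junior) + 0.3·t(Trainee) + 0.35·t(Senior)
Solving: t(Junior) = 3.4371, t(Trainee) = 3.5746, t(Senior) = 4.2459.
Expected years from Senior to Manager: 4.2459.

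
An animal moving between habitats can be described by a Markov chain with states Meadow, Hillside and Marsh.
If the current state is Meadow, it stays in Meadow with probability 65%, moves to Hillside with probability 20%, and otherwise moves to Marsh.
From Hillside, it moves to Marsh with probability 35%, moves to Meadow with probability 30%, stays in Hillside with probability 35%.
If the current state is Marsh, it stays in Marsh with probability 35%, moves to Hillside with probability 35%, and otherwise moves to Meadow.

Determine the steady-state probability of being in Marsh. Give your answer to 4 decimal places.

Let the stationary distribution be π with π = πP and π_1 + π_2 + π_3 = 1.
π_1 = 0.65·π_1 + 0.3·π_2 + 0.3·π_3
π_2 = 0.2·π_1 + 0.35·π_2 + 0.35·π_3
Solving with the normalization constraint gives π = (0.4615, 0.2808, 0.2577).
So the stationary probability of Marsh is 0.2577.

0.2577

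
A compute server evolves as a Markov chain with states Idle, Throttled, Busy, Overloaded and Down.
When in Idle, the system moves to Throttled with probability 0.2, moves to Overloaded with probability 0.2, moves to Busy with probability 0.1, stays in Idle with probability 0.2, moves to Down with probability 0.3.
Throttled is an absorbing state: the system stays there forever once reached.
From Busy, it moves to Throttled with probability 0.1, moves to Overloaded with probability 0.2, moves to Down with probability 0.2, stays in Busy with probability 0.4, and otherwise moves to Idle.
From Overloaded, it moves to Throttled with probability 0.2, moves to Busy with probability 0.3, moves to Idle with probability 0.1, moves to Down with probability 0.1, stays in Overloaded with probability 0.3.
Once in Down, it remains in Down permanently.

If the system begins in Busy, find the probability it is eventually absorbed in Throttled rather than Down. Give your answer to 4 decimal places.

0.4138

Let h(s) be the probability of absorption at Throttled starting from transient state s. Then h(Throttled) = 1 and h(Down) = 0. By first-step analysis:
h(Idle) = 0.2·h(Idle) + 0.2·1 + 0.1·h(Busy) + 0.2·h(Overloaded) + 0.3·0
h(Busy) = 0.1·h(Idle) + 0.1·1 + 0.4·h(Busy) + 0.2·h(Overloaded) + 0.2·0
h(Overloaded) = 0.1·h(Idle) + 0.2·1 + 0.3·h(Busy) + 0.3·h(Overloaded) + 0.1·0
Solving: h(Idle) = 0.4330, h(Busy) = 0.4138, h(Overloaded) = 0.5249.
Starting from Busy, the probability is 0.4138.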